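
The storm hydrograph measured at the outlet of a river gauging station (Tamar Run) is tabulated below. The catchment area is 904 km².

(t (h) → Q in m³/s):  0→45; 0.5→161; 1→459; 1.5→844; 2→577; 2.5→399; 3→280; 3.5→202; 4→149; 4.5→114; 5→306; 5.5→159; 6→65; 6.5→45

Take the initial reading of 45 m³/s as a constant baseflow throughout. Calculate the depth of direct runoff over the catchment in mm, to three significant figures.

d ≈ 6.32 mm

Direct runoff: 0.0, 116.0, 414.0, 799.0, 532.0, 354.0, 235.0, 157.0, 104.0, 69.0, 261.0, 114.0, 20.0, 0.0 m³/s; ΣQ_DR = 3175 m³/s.
V = ΣQ_DR · Δt = 3175 × 1800 s = 5.715 × 10^6 m³.
Over A = 904 km², depth = V / A = 6.32 mm.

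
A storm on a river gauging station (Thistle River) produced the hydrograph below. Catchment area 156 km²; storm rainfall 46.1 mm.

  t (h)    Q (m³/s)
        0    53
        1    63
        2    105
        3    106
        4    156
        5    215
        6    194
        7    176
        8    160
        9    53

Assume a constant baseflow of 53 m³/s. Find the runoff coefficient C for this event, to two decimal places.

C ≈ 0.38

ΣQ_DR = 751.0 m³/s; V = ΣQ_DR·Δt = 2.704 × 10^6 m³.
Runoff depth d = V / A = 17.33 mm.
C = d / P = 17.33 / 46.1 = 0.38.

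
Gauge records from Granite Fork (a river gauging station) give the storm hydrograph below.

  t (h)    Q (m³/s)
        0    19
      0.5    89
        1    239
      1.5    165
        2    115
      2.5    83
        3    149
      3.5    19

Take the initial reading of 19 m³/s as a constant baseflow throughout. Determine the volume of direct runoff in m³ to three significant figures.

Direct-runoff ordinates (Q − Q_b): 0.0, 70.0, 220.0, 146.0, 96.0, 64.0, 130.0, 0.0 m³/s.
ΣQ_DR = 726.0 m³/s.
With Δt = 0.5 h = 1800 s, V = ΣQ_DR · Δt = 726.0 × 1800 = 1.31 × 10^6 m³.

V ≈ 1.31 × 10^6 m³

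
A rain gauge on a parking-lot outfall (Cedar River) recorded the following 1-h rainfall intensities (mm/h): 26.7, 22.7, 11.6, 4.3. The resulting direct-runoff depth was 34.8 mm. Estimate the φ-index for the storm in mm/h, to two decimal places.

Only the 3 blocks with intensity above φ contribute runoff: 26.7, 22.7, 11.6 mm/h.
Σ(I−φ)·Δt = d  ⇒  (26.7+22.7+11.6 − 3φ)·1 = 34.8
φ = (61.00 − 34.8/1) / 3 = 8.73 mm/h.

φ ≈ 8.73 mm/h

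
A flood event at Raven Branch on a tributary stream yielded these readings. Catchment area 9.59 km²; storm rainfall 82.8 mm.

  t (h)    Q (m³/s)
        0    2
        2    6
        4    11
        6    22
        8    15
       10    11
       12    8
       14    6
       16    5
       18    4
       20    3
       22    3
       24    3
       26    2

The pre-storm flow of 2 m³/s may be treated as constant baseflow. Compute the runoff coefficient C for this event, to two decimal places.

ΣQ_DR = 73.00 m³/s; V = ΣQ_DR·Δt = 5.256 × 10^5 m³.
Runoff depth d = V / A = 54.81 mm.
C = d / P = 54.81 / 82.8 = 0.66.

C ≈ 0.66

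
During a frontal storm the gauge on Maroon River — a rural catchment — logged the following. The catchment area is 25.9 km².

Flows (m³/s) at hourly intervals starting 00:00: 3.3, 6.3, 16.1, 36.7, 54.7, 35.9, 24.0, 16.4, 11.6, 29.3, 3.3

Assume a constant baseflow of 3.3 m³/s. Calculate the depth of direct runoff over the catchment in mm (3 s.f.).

Direct runoff: 0.0, 3.0, 12.8, 33.4, 51.4, 32.6, 20.7, 13.1, 8.3, 26.0, 0.0 m³/s; ΣQ_DR = 201.3 m³/s.
V = ΣQ_DR · Δt = 201.3 × 3600 s = 7.247 × 10^5 m³.
Over A = 25.9 km², depth = V / A = 28.0 mm.

d ≈ 28.0 mm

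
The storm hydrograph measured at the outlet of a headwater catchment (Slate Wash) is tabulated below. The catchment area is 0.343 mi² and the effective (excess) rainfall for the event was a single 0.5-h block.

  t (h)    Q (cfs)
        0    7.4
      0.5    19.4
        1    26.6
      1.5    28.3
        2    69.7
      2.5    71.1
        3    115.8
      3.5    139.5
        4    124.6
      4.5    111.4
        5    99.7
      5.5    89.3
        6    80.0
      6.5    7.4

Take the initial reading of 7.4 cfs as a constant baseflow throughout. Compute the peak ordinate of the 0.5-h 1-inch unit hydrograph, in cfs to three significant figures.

Direct runoff: 0.0, 12.0, 19.2, 20.9, 62.3, 63.7, 108.4, 132.1, 117.2, 104.0, 92.3, 81.9, 72.6, 0.0 cfs; ΣQ_DR = 886.6 cfs, peak = 132.1 cfs.
Runoff depth d = ΣQ_DR·Δt / A = 886.6 × 1800 / (0.343 mi²) = 2.003 in.
The 1-inch UH is the DRH scaled by (1 in)/d, so U_p = 132.1 × 1/2.003 = 66.0 cfs.

U_p ≈ 66.0 cfs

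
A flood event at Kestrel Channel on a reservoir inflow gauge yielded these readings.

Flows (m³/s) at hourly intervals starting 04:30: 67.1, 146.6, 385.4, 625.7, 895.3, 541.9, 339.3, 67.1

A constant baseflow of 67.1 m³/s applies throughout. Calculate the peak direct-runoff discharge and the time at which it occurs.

Subtracting baseflow gives direct-runoff ordinates: 0.0, 79.5, 318.3, 558.6, 828.2, 474.8, 272.2, 0.0 m³/s.
The maximum is 828.2 m³/s, occurring at the reading for t = 08:30.

Q_p = 828.2 m³/s at t = 08:30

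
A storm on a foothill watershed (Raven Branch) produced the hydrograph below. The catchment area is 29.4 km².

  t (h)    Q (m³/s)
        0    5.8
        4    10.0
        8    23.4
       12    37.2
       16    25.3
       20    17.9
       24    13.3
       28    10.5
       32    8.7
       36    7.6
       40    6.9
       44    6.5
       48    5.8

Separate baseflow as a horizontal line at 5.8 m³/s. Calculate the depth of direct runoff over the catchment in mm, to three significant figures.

Direct runoff: 0.0, 4.2, 17.6, 31.4, 19.5, 12.1, 7.5, 4.7, 2.9, 1.8, 1.1, 0.7, 0.0 m³/s; ΣQ_DR = 103.5 m³/s.
V = ΣQ_DR · Δt = 103.5 × 14400 s = 1.490 × 10^6 m³.
Over A = 29.4 km², depth = V / A = 50.7 mm.

d ≈ 50.7 mm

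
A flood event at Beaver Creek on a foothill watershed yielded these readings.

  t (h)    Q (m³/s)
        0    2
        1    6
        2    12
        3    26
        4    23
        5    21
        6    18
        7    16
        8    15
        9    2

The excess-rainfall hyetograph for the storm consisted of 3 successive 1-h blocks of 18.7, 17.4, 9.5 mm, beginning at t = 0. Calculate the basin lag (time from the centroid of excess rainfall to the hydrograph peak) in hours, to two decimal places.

Centroid of excess rainfall: t_c = Σ P_i·t̄_i / ΣP_i = 1.2982 h (block centres at 0.5, 1.5, 2.5 h).
Hydrograph peak occurs at t = 3 h, so basin lag t_L = 3 − 1.2982 = 1.70 h.

t_L ≈ 1.70 h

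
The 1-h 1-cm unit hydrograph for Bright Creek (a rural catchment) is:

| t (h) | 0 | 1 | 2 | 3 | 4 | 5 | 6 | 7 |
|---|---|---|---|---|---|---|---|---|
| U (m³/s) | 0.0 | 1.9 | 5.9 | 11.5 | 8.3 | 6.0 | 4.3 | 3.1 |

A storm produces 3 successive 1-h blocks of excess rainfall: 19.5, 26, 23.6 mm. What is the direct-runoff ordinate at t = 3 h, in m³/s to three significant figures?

By discrete convolution, Q_j = Σ (P_i / 10 mm) · U_{j−i}.
At t = 3 h (j=3): Q = (19.5/10)·11.5 + (26/10)·5.9 + (23.6/10)·1.9 = 42.2 m³/s.

Q ≈ 42.2 m³/s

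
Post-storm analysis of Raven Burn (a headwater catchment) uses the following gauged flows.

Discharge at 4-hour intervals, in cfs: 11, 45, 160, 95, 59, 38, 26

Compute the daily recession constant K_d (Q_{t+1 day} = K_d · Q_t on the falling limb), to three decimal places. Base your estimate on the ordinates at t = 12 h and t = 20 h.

K_d ≈ 0.064

Between t = 12 h and t = 20 h the flow falls from 95 to 38 cfs over 2×4 h = 8 h.
Per-interval ratio K = (38/95)^(1/2) = 0.6325; K_d = K^(24/4) = 0.064.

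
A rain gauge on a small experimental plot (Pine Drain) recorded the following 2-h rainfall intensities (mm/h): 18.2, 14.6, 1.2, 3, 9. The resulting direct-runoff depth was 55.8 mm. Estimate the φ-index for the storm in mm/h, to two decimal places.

φ ≈ 4.63 mm/h

Only the 3 blocks with intensity above φ contribute runoff: 18.2, 14.6, 9 mm/h.
Σ(I−φ)·Δt = d  ⇒  (18.2+14.6+9 − 3φ)·2 = 55.8
φ = (41.80 − 55.8/2) / 3 = 4.63 mm/h.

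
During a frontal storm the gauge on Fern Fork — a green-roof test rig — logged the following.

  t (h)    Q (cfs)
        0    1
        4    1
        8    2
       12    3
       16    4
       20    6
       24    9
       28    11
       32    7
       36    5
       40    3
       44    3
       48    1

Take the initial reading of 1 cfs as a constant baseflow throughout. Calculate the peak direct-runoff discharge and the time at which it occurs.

Subtracting baseflow gives direct-runoff ordinates: 0.0, 0.0, 1.0, 2.0, 3.0, 5.0, 8.0, 10.0, 6.0, 4.0, 2.0, 2.0, 0.0 cfs.
The maximum is 10.0 cfs, occurring at the reading for t = 28 h.

Q_p = 10.0 cfs at t = 28 h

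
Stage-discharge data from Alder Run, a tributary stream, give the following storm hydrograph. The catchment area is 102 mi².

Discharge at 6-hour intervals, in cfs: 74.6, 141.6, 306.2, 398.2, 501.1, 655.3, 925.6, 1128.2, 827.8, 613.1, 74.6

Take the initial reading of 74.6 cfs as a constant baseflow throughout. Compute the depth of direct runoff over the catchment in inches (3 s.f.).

d ≈ 0.440 in

Direct runoff: 0.0, 67.0, 231.6, 323.6, 426.5, 580.7, 851.0, 1053.6, 753.2, 538.5, 0.0 cfs; ΣQ_DR = 4826 cfs.
V = ΣQ_DR · Δt = 4826 × 21600 s = 1.042 × 10^8 ft³.
Over A = 102 mi², depth = V / A = 0.440 in.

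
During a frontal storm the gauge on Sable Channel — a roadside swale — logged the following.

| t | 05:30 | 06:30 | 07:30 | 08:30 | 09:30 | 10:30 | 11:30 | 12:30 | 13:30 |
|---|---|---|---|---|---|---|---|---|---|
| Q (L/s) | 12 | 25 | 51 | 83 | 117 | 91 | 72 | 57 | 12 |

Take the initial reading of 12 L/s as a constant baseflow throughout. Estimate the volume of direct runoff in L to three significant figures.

V ≈ 1.48 × 10^6 L

Direct-runoff ordinates (Q − Q_b): 0.0, 13.0, 39.0, 71.0, 105.0, 79.0, 60.0, 45.0, 0.0 L/s.
ΣQ_DR = 412.0 L/s.
With Δt = 1 h = 3600 s, V = ΣQ_DR · Δt = 412.0 × 3600 = 1.48 × 10^6 L.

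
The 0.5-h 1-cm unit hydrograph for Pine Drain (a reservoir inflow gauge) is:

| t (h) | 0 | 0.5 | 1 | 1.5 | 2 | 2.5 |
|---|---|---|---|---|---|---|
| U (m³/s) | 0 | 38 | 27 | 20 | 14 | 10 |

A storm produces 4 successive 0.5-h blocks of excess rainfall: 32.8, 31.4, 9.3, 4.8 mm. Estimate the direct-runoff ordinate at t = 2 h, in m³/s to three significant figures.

Q ≈ 152 m³/s

By discrete convolution, Q_j = Σ (P_i / 10 mm) · U_{j−i}.
At t = 2 h (j=4): Q = (32.8/10)·14 + (31.4/10)·20 + (9.3/10)·27 + (4.8/10)·38 = 152 m³/s.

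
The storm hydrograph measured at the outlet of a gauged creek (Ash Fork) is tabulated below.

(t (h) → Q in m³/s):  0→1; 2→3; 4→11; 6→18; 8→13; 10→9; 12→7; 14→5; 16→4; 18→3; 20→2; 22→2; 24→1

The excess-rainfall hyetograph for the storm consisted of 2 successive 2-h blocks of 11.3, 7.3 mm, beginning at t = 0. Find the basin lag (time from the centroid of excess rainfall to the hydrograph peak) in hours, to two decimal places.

Centroid of excess rainfall: t_c = Σ P_i·t̄_i / ΣP_i = 1.7849 h (block centres at 1, 3 h).
Hydrograph peak occurs at t = 6 h, so basin lag t_L = 6 − 1.7849 = 4.22 h.

t_L ≈ 4.22 h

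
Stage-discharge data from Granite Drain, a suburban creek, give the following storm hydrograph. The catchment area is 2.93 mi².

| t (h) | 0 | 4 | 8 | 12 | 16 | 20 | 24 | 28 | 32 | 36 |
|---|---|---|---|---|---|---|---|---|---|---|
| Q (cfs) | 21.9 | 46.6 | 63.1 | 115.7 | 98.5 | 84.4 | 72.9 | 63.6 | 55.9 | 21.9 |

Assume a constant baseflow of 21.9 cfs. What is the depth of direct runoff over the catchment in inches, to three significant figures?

Direct runoff: 0.0, 24.7, 41.2, 93.8, 76.6, 62.5, 51.0, 41.7, 34.0, 0.0 cfs; ΣQ_DR = 425.5 cfs.
V = ΣQ_DR · Δt = 425.5 × 14400 s = 6.127 × 10^6 ft³.
Over A = 2.93 mi², depth = V / A = 0.900 in.

d ≈ 0.900 in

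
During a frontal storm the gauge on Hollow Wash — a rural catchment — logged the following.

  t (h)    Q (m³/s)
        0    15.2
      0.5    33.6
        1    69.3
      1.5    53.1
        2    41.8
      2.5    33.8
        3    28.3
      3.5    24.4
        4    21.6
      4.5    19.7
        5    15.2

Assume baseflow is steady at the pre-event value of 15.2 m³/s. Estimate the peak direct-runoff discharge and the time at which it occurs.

Q_p = 54.1 m³/s at t = 1 h

Subtracting baseflow gives direct-runoff ordinates: 0.0, 18.4, 54.1, 37.9, 26.6, 18.6, 13.1, 9.2, 6.4, 4.5, 0.0 m³/s.
The maximum is 54.1 m³/s, occurring at the reading for t = 1 h.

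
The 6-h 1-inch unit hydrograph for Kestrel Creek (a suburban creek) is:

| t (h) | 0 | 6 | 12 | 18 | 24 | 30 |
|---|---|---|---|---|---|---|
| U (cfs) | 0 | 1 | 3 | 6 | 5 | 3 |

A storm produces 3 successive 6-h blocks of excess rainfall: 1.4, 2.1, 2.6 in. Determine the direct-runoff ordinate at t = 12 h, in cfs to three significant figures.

By discrete convolution, Q_j = Σ (P_i / 1 in) · U_{j−i}.
At t = 12 h (j=2): Q = (1.4/1)·3 + (2.1/1)·1 + (2.6/1)·0 = 6.30 cfs.

Q ≈ 6.30 cfs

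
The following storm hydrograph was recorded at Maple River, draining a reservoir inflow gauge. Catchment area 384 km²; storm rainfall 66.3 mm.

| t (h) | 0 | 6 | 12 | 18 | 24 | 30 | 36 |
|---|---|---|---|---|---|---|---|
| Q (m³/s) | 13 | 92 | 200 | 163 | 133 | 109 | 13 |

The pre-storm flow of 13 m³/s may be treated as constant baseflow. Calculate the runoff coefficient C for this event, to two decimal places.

ΣQ_DR = 632.0 m³/s; V = ΣQ_DR·Δt = 1.365 × 10^7 m³.
Runoff depth d = V / A = 35.55 mm.
C = d / P = 35.55 / 66.3 = 0.54.

C ≈ 0.54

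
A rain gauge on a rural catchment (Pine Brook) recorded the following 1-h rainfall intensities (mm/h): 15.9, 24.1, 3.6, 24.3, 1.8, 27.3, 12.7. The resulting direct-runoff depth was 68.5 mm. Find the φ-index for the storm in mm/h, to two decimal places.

φ ≈ 7.16 mm/h

Only the 5 blocks with intensity above φ contribute runoff: 15.9, 24.1, 24.3, 27.3, 12.7 mm/h.
Σ(I−φ)·Δt = d  ⇒  (15.9+24.1+24.3+27.3+12.7 − 5φ)·1 = 68.5
φ = (104.3 − 68.5/1) / 5 = 7.16 mm/h.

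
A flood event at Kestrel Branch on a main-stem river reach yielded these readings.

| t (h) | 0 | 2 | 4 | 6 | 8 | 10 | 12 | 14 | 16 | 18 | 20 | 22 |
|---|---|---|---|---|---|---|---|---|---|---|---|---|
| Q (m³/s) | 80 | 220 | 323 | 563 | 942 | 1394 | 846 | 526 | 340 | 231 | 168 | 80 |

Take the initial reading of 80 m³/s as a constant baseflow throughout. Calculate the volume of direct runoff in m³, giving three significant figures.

Direct-runoff ordinates (Q − Q_b): 0.0, 140.0, 243.0, 483.0, 862.0, 1314.0, 766.0, 446.0, 260.0, 151.0, 88.0, 0.0 m³/s.
ΣQ_DR = 4753 m³/s.
With Δt = 2 h = 7200 s, V = ΣQ_DR · Δt = 4753 × 7200 = 3.42 × 10^7 m³.

V ≈ 3.42 × 10^7 m³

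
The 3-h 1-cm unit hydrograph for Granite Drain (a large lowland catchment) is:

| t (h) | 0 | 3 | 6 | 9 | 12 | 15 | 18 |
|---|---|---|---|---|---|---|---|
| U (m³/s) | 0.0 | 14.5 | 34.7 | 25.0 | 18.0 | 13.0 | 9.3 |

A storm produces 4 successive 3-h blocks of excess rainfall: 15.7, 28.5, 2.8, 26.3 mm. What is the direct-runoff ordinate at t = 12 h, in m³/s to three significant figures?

By discrete convolution, Q_j = Σ (P_i / 10 mm) · U_{j−i}.
At t = 12 h (j=4): Q = (15.7/10)·18.0 + (28.5/10)·25.0 + (2.8/10)·34.7 + (26.3/10)·14.5 = 147 m³/s.

Q ≈ 147 m³/s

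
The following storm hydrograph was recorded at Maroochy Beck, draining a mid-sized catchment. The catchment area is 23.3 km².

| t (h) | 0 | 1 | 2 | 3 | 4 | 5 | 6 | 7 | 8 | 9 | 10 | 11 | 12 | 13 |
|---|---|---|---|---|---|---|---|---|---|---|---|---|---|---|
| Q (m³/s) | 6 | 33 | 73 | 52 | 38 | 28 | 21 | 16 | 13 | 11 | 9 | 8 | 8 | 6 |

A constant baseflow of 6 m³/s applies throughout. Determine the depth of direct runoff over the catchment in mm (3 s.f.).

Direct runoff: 0.0, 27.0, 67.0, 46.0, 32.0, 22.0, 15.0, 10.0, 7.0, 5.0, 3.0, 2.0, 2.0, 0.0 m³/s; ΣQ_DR = 238.0 m³/s.
V = ΣQ_DR · Δt = 238.0 × 3600 s = 8.568 × 10^5 m³.
Over A = 23.3 km², depth = V / A = 36.8 mm.

d ≈ 36.8 mm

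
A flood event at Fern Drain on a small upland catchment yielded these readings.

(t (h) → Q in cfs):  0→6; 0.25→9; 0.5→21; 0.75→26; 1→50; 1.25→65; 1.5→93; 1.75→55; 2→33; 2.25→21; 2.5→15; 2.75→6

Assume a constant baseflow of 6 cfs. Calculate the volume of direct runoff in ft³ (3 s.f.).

V ≈ 2.95 × 10^5 ft³

Direct-runoff ordinates (Q − Q_b): 0.0, 3.0, 15.0, 20.0, 44.0, 59.0, 87.0, 49.0, 27.0, 15.0, 9.0, 0.0 cfs.
ΣQ_DR = 328.0 cfs.
With Δt = 0.25 h = 900 s, V = ΣQ_DR · Δt = 328.0 × 900 = 2.95 × 10^5 ft³.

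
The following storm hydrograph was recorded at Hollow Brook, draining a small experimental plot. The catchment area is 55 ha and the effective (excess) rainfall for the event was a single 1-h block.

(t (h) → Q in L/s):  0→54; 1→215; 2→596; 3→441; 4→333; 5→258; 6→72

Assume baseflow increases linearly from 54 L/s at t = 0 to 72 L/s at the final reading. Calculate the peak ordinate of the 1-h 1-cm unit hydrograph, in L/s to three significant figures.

Direct runoff: 0.00, 158.00, 536.00, 378.00, 267.00, 189.00, 0.00 L/s; ΣQ_DR = 1528 L/s, peak = 536.00 L/s.
Runoff depth d = ΣQ_DR·Δt / A = 1528 × 3600 / (55 ha) = 10.00 mm.
The 1-cm UH is the DRH scaled by (10 mm)/d, so U_p = 536.00 × 10/10.00 = 536 L/s.

U_p ≈ 536 L/s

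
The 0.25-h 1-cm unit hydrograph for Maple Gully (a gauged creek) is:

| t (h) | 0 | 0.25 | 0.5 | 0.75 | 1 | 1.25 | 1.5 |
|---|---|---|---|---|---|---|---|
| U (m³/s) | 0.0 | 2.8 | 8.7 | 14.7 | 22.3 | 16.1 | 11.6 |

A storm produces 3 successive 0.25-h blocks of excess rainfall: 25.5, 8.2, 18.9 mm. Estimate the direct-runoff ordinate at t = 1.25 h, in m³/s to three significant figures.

By discrete convolution, Q_j = Σ (P_i / 10 mm) · U_{j−i}.
At t = 1.25 h (j=5): Q = (25.5/10)·16.1 + (8.2/10)·22.3 + (18.9/10)·14.7 = 87.1 m³/s.

Q ≈ 87.1 m³/s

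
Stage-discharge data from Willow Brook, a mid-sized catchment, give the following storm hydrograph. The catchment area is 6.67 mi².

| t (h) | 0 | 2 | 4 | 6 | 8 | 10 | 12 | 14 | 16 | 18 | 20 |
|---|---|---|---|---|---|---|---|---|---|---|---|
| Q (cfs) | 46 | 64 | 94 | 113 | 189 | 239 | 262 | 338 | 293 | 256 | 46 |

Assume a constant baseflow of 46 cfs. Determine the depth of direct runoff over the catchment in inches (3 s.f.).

Direct runoff: 0.0, 18.0, 48.0, 67.0, 143.0, 193.0, 216.0, 292.0, 247.0, 210.0, 0.0 cfs; ΣQ_DR = 1434 cfs.
V = ΣQ_DR · Δt = 1434 × 7200 s = 1.032 × 10^7 ft³.
Over A = 6.67 mi², depth = V / A = 0.666 in.

d ≈ 0.666 in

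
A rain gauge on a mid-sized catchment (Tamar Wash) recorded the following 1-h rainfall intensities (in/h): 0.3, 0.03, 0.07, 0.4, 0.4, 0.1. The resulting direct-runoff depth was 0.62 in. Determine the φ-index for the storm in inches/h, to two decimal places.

Only the 3 blocks with intensity above φ contribute runoff: 0.3, 0.4, 0.4 in/h.
Σ(I−φ)·Δt = d  ⇒  (0.3+0.4+0.4 − 3φ)·1 = 0.62
φ = (1.100 − 0.62/1) / 3 = 0.16 in/h.

φ ≈ 0.16 in/h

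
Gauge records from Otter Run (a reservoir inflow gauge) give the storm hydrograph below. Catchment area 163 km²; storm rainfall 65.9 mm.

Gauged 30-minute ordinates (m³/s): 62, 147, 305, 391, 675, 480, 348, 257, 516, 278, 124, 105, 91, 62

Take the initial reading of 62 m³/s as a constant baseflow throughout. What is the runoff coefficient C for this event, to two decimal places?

C ≈ 0.50

ΣQ_DR = 2973 m³/s; V = ΣQ_DR·Δt = 5.351 × 10^6 m³.
Runoff depth d = V / A = 32.83 mm.
C = d / P = 32.83 / 65.9 = 0.50.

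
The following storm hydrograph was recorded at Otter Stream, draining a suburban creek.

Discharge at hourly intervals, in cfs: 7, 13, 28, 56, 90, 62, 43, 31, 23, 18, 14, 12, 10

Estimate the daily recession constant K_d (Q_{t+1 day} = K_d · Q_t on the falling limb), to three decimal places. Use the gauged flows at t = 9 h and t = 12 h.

K_d ≈ 0.009

Between t = 9 h and t = 12 h the flow falls from 18 to 10 cfs over 3×1 h = 3 h.
Per-interval ratio K = (10/18)^(1/3) = 0.8221; K_d = K^(24/1) = 0.009.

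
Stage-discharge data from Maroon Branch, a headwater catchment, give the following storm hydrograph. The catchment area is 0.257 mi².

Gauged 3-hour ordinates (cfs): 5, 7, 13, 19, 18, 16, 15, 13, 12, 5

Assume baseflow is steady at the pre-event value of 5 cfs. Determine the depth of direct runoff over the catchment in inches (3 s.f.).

d ≈ 1.32 in

Direct runoff: 0.0, 2.0, 8.0, 14.0, 13.0, 11.0, 10.0, 8.0, 7.0, 0.0 cfs; ΣQ_DR = 73.00 cfs.
V = ΣQ_DR · Δt = 73.00 × 10800 s = 7.884 × 10^5 ft³.
Over A = 0.257 mi², depth = V / A = 1.32 in.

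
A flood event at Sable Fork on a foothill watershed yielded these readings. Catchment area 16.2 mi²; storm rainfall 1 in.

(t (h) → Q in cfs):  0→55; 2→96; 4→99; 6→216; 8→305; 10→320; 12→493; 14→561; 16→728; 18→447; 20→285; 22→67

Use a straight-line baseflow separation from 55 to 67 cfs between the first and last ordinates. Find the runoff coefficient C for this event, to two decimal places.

ΣQ_DR = 2940 cfs; V = ΣQ_DR·Δt = 2.117 × 10^7 ft³.
Runoff depth d = V / A = 0.5624 in.
C = d / P = 0.5624 / 1 = 0.56.

C ≈ 0.56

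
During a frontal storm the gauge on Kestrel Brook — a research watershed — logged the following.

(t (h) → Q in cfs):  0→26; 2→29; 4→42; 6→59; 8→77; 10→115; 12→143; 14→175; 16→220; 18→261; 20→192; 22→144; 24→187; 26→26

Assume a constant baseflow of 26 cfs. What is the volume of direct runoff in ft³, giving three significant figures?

Direct-runoff ordinates (Q − Q_b): 0.0, 3.0, 16.0, 33.0, 51.0, 89.0, 117.0, 149.0, 194.0, 235.0, 166.0, 118.0, 161.0, 0.0 cfs.
ΣQ_DR = 1332 cfs.
With Δt = 2 h = 7200 s, V = ΣQ_DR · Δt = 1332 × 7200 = 9.59 × 10^6 ft³.

V ≈ 9.59 × 10^6 ft³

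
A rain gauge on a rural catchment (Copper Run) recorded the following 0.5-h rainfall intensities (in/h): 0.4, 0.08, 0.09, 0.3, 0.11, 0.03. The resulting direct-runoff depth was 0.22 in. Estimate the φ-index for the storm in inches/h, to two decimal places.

Only the 2 blocks with intensity above φ contribute runoff: 0.4, 0.3 in/h.
Σ(I−φ)·Δt = d  ⇒  (0.4+0.3 − 2φ)·0.5 = 0.22
φ = (0.7000 − 0.22/0.5) / 2 = 0.13 in/h.

φ ≈ 0.13 in/h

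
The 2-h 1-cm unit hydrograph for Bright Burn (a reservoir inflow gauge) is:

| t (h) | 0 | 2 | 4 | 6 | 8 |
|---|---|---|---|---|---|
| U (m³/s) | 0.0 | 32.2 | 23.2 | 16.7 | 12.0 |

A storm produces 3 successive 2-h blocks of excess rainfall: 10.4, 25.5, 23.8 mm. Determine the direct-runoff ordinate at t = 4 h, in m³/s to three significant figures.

Q ≈ 106 m³/s

By discrete convolution, Q_j = Σ (P_i / 10 mm) · U_{j−i}.
At t = 4 h (j=2): Q = (10.4/10)·23.2 + (25.5/10)·32.2 + (23.8/10)·0.0 = 106 m³/s.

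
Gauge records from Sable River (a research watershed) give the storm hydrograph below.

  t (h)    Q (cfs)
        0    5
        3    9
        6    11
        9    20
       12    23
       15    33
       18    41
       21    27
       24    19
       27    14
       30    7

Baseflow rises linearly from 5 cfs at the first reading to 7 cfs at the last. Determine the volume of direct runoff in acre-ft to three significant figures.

V ≈ 35.5 acre-ft

Direct-runoff ordinates (Q − Q_b): 0.00, 3.80, 5.60, 14.40, 17.20, 27.00, 34.80, 20.60, 12.40, 7.20, 0.00 cfs.
ΣQ_DR = 143.0 cfs.
With Δt = 3 h = 10800 s, V = ΣQ_DR · Δt = 143.0 × 10800 = 1.54 × 10^6 ft³ = 35.5 acre-ft.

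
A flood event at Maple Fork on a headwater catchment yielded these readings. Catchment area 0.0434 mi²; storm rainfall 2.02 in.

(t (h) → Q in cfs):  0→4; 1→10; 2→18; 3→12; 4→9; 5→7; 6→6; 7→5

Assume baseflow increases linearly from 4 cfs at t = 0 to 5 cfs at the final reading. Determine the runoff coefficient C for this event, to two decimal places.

C ≈ 0.62

ΣQ_DR = 35.00 cfs; V = ΣQ_DR·Δt = 1.260 × 10^5 ft³.
Runoff depth d = V / A = 1.250 in.
C = d / P = 1.250 / 2.02 = 0.62.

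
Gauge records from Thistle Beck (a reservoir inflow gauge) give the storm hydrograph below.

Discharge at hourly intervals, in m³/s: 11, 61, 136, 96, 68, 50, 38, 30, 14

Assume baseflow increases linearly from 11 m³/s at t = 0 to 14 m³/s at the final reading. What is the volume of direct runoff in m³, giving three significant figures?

Direct-runoff ordinates (Q − Q_b): 0.00, 49.62, 124.25, 83.88, 55.50, 37.12, 24.75, 16.38, 0.00 m³/s.
ΣQ_DR = 391.5 m³/s.
With Δt = 1 h = 3600 s, V = ΣQ_DR · Δt = 391.5 × 3600 = 1.41 × 10^6 m³.

V ≈ 1.41 × 10^6 m³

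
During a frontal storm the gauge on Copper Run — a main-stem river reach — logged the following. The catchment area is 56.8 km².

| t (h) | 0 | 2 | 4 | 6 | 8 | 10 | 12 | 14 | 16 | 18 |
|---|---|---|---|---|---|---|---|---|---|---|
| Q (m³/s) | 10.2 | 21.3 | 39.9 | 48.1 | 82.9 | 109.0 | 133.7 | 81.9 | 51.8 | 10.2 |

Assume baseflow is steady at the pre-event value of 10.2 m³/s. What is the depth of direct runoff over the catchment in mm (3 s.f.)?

Direct runoff: 0.0, 11.1, 29.7, 37.9, 72.7, 98.8, 123.5, 71.7, 41.6, 0.0 m³/s; ΣQ_DR = 487.0 m³/s.
V = ΣQ_DR · Δt = 487.0 × 7200 s = 3.506 × 10^6 m³.
Over A = 56.8 km², depth = V / A = 61.7 mm.

d ≈ 61.7 mm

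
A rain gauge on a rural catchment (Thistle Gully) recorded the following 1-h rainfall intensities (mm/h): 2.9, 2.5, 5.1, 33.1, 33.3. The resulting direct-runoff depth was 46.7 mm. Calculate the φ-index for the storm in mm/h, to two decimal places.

φ ≈ 9.85 mm/h

Only the 2 blocks with intensity above φ contribute runoff: 33.1, 33.3 mm/h.
Σ(I−φ)·Δt = d  ⇒  (33.1+33.3 − 2φ)·1 = 46.7
φ = (66.40 − 46.7/1) / 2 = 9.85 mm/h.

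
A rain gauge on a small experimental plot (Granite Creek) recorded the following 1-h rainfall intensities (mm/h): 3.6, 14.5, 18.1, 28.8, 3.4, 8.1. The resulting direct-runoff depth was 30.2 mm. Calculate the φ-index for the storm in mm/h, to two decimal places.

φ ≈ 10.40 mm/h

Only the 3 blocks with intensity above φ contribute runoff: 14.5, 18.1, 28.8 mm/h.
Σ(I−φ)·Δt = d  ⇒  (14.5+18.1+28.8 − 3φ)·1 = 30.2
φ = (61.40 − 30.2/1) / 3 = 10.40 mm/h.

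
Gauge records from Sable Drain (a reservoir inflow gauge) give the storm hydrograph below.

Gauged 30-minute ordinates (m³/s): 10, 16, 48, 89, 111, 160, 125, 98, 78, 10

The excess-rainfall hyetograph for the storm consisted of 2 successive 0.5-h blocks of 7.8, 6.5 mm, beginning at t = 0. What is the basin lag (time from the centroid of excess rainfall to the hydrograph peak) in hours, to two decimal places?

t_L ≈ 2.02 h

Centroid of excess rainfall: t_c = Σ P_i·t̄_i / ΣP_i = 0.4773 h (block centres at 0.25, 0.75 h).
Hydrograph peak occurs at t = 2.5 h, so basin lag t_L = 2.5 − 0.4773 = 2.02 h.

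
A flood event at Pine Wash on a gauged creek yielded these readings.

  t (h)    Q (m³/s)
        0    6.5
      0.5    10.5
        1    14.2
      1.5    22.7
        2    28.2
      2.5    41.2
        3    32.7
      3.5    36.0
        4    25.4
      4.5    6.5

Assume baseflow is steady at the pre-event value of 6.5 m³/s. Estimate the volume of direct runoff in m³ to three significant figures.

Direct-runoff ordinates (Q − Q_b): 0.0, 4.0, 7.7, 16.2, 21.7, 34.7, 26.2, 29.5, 18.9, 0.0 m³/s.
ΣQ_DR = 158.9 m³/s.
With Δt = 0.5 h = 1800 s, V = ΣQ_DR · Δt = 158.9 × 1800 = 2.86 × 10^5 m³.

V ≈ 2.86 × 10^5 m³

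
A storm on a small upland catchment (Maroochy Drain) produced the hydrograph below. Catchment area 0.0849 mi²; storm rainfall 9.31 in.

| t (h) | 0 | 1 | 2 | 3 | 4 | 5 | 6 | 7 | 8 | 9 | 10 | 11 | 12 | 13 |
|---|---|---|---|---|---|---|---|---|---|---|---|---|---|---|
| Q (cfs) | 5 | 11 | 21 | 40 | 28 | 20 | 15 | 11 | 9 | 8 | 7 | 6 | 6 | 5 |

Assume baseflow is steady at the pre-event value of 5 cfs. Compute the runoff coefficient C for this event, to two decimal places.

C ≈ 0.24

ΣQ_DR = 122.0 cfs; V = ΣQ_DR·Δt = 4.392 × 10^5 ft³.
Runoff depth d = V / A = 2.227 in.
C = d / P = 2.227 / 9.31 = 0.24.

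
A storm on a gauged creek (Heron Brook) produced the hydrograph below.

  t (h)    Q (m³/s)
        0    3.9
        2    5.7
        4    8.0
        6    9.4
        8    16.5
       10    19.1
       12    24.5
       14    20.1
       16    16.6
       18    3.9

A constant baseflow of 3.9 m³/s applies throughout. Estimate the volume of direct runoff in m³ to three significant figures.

V ≈ 6.39 × 10^5 m³

Direct-runoff ordinates (Q − Q_b): 0.0, 1.8, 4.1, 5.5, 12.6, 15.2, 20.6, 16.2, 12.7, 0.0 m³/s.
ΣQ_DR = 88.70 m³/s.
With Δt = 2 h = 7200 s, V = ΣQ_DR · Δt = 88.70 × 7200 = 6.39 × 10^5 m³.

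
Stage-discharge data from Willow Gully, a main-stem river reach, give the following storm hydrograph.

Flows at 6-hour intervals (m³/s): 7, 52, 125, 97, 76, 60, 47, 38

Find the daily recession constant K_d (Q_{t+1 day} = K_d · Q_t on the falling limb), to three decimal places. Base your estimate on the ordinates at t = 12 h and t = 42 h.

Between t = 12 h and t = 42 h the flow falls from 125 to 38 m³/s over 5×6 h = 30 h.
Per-interval ratio K = (38/125)^(1/5) = 0.7881; K_d = K^(24/6) = 0.386.

K_d ≈ 0.386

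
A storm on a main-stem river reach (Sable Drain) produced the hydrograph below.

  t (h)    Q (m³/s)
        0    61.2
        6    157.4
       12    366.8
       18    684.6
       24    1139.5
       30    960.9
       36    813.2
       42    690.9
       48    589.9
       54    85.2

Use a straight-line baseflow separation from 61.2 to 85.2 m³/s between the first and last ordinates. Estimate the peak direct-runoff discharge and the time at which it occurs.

Subtracting baseflow gives direct-runoff ordinates: 0.00, 93.53, 300.27, 615.40, 1067.63, 886.37, 736.00, 611.03, 507.37, 0.00 m³/s.
The maximum is 1067.63 m³/s, occurring at the reading for t = 24 h.

Q_p = 1067.63 m³/s at t = 24 h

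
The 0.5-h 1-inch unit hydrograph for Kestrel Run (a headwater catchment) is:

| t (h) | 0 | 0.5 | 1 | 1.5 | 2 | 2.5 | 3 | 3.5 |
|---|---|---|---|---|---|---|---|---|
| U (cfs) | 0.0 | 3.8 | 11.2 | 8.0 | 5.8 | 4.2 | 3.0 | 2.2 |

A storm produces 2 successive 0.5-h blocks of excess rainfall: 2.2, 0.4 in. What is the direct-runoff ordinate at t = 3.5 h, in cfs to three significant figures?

By discrete convolution, Q_j = Σ (P_i / 1 in) · U_{j−i}.
At t = 3.5 h (j=7): Q = (2.2/1)·2.2 + (0.4/1)·3.0 = 6.04 cfs.

Q ≈ 6.04 cfs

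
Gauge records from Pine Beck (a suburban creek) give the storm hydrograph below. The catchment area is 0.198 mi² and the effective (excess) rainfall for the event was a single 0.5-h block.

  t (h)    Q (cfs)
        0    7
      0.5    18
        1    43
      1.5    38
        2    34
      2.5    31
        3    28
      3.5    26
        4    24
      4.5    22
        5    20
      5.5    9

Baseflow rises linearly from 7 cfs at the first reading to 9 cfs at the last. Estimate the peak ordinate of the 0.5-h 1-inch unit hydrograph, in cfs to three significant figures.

Direct runoff: 0.00, 10.82, 35.64, 30.45, 26.27, 23.09, 19.91, 17.73, 15.55, 13.36, 11.18, 0.00 cfs; ΣQ_DR = 204.0 cfs, peak = 35.64 cfs.
Runoff depth d = ΣQ_DR·Δt / A = 204.0 × 1800 / (0.198 mi²) = 0.7983 in.
The 1-inch UH is the DRH scaled by (1 in)/d, so U_p = 35.64 × 1/0.7983 = 44.6 cfs.

U_p ≈ 44.6 cfs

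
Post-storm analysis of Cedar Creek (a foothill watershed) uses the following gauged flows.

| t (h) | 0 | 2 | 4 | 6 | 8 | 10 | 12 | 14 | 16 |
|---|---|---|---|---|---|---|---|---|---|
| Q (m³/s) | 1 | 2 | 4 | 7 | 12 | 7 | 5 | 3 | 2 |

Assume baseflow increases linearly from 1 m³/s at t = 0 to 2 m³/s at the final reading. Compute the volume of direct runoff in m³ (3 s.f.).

V ≈ 2.12 × 10^5 m³

Direct-runoff ordinates (Q − Q_b): 0.00, 0.88, 2.75, 5.62, 10.50, 5.38, 3.25, 1.12, 0.00 m³/s.
ΣQ_DR = 29.50 m³/s.
With Δt = 2 h = 7200 s, V = ΣQ_DR · Δt = 29.50 × 7200 = 2.12 × 10^5 m³.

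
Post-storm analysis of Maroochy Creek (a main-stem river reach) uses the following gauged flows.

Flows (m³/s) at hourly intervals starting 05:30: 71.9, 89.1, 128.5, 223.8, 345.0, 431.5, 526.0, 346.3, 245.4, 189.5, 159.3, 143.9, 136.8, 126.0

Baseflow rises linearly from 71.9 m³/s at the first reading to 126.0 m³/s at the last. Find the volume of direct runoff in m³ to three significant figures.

V ≈ 6.40 × 10^6 m³

Direct-runoff ordinates (Q − Q_b): 0.00, 13.04, 48.28, 139.42, 256.45, 338.79, 429.13, 245.27, 140.21, 80.15, 45.78, 26.22, 14.96, 0.00 m³/s.
ΣQ_DR = 1778 m³/s.
With Δt = 1 h = 3600 s, V = ΣQ_DR · Δt = 1778 × 3600 = 6.40 × 10^6 m³.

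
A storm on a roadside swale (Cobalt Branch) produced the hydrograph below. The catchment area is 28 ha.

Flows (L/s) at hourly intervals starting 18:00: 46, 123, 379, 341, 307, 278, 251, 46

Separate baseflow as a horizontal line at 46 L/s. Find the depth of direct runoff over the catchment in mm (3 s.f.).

Direct runoff: 0.0, 77.0, 333.0, 295.0, 261.0, 232.0, 205.0, 0.0 L/s; ΣQ_DR = 1403 L/s.
V = ΣQ_DR · Δt = 1403 × 3600 s = 5.051 × 10^6 L.
Over A = 28 ha, depth = V / A = 18.0 mm.

d ≈ 18.0 mm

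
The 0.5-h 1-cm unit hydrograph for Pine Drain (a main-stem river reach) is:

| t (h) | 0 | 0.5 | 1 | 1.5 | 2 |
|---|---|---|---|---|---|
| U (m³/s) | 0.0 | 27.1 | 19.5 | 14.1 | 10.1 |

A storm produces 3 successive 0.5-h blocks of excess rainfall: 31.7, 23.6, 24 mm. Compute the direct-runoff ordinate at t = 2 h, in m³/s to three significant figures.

By discrete convolution, Q_j = Σ (P_i / 10 mm) · U_{j−i}.
At t = 2 h (j=4): Q = (31.7/10)·10.1 + (23.6/10)·14.1 + (24/10)·19.5 = 112 m³/s.

Q ≈ 112 m³/s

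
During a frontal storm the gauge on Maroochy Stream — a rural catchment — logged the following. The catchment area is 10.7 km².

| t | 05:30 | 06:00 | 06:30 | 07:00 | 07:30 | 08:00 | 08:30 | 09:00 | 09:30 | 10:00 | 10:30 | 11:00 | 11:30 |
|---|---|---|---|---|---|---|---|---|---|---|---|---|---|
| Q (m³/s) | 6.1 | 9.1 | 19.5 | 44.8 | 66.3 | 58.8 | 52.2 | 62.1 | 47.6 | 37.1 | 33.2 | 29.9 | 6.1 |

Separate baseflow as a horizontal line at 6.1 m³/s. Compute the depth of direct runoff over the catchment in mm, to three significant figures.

Direct runoff: 0.0, 3.0, 13.4, 38.7, 60.2, 52.7, 46.1, 56.0, 41.5, 31.0, 27.1, 23.8, 0.0 m³/s; ΣQ_DR = 393.5 m³/s.
V = ΣQ_DR · Δt = 393.5 × 1800 s = 7.083 × 10^5 m³.
Over A = 10.7 km², depth = V / A = 66.2 mm.

d ≈ 66.2 mm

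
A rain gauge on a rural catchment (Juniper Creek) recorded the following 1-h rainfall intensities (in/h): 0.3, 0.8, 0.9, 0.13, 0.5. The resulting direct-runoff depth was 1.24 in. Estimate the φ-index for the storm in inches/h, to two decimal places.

Only the 3 blocks with intensity above φ contribute runoff: 0.8, 0.9, 0.5 in/h.
Σ(I−φ)·Δt = d  ⇒  (0.8+0.9+0.5 − 3φ)·1 = 1.24
φ = (2.200 − 1.24/1) / 3 = 0.32 in/h.

φ ≈ 0.32 in/h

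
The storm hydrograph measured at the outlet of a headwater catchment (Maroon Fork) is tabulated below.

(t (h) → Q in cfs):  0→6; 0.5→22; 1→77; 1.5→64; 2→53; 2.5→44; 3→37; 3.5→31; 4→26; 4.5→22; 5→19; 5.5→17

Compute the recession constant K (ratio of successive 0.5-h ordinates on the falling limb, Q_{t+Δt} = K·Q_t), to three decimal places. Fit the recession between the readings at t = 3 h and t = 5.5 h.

Using the recession-limb readings at t = 3 h and t = 5.5 h: Q falls from 37 to 17 cfs over 5 intervals.
K = (Q₂/Q₁)^(1/5) = (17/37)^(1/5) = 0.856.

K ≈ 0.856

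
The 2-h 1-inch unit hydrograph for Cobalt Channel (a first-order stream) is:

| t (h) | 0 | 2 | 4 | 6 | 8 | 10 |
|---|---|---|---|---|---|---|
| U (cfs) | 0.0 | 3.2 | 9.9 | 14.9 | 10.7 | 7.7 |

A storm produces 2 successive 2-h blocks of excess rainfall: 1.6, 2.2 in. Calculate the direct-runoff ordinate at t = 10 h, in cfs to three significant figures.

By discrete convolution, Q_j = Σ (P_i / 1 in) · U_{j−i}.
At t = 10 h (j=5): Q = (1.6/1)·7.7 + (2.2/1)·10.7 = 35.9 cfs.

Q ≈ 35.9 cfs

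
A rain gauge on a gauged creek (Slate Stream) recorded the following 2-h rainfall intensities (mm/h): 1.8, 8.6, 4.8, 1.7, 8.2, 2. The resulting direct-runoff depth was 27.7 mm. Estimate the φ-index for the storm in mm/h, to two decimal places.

Only the 3 blocks with intensity above φ contribute runoff: 8.6, 4.8, 8.2 mm/h.
Σ(I−φ)·Δt = d  ⇒  (8.6+4.8+8.2 − 3φ)·2 = 27.7
φ = (21.60 − 27.7/2) / 3 = 2.58 mm/h.

φ ≈ 2.58 mm/h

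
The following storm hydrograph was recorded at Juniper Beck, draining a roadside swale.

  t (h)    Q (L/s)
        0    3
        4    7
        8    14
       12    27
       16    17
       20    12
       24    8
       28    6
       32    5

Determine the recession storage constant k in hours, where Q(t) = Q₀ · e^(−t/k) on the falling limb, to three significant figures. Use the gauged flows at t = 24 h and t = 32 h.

k ≈ 17.0 h

On the falling limb, Q drops from 8 to 5 L/s between t = 24 h and t = 32 h (Δt = 8 h).
k = −Δt / ln(Q₂/Q₁) = −8 / ln(5/8) = 17.0 h.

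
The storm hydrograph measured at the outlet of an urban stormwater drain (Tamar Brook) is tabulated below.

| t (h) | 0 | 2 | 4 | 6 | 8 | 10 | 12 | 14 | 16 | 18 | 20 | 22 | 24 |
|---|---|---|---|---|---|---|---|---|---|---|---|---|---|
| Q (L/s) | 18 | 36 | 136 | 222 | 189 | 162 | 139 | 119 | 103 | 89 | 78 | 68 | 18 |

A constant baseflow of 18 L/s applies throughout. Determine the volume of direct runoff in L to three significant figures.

Direct-runoff ordinates (Q − Q_b): 0.0, 18.0, 118.0, 204.0, 171.0, 144.0, 121.0, 101.0, 85.0, 71.0, 60.0, 50.0, 0.0 L/s.
ΣQ_DR = 1143 L/s.
With Δt = 2 h = 7200 s, V = ΣQ_DR · Δt = 1143 × 7200 = 8.23 × 10^6 L.

V ≈ 8.23 × 10^6 L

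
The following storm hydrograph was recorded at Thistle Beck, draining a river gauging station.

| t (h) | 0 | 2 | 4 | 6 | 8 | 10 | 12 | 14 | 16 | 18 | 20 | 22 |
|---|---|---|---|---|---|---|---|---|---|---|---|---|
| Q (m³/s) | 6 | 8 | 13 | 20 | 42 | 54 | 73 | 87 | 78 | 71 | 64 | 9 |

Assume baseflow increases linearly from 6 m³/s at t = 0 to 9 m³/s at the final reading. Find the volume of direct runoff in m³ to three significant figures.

V ≈ 3.13 × 10^6 m³

Direct-runoff ordinates (Q − Q_b): 0.00, 1.73, 6.45, 13.18, 34.91, 46.64, 65.36, 79.09, 69.82, 62.55, 55.27, 0.00 m³/s.
ΣQ_DR = 435.0 m³/s.
With Δt = 2 h = 7200 s, V = ΣQ_DR · Δt = 435.0 × 7200 = 3.13 × 10^6 m³.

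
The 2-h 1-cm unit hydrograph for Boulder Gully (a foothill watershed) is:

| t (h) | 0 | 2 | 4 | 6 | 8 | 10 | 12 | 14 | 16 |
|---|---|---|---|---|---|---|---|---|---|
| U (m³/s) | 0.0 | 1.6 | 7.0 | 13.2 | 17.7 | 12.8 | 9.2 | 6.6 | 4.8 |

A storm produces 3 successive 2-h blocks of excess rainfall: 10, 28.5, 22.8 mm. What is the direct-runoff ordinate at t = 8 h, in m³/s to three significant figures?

Q ≈ 71.3 m³/s

By discrete convolution, Q_j = Σ (P_i / 10 mm) · U_{j−i}.
At t = 8 h (j=4): Q = (10/10)·17.7 + (28.5/10)·13.2 + (22.8/10)·7.0 = 71.3 m³/s.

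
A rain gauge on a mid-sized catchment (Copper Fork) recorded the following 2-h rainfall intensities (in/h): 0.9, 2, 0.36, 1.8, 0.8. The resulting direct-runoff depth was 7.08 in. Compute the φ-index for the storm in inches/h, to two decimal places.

Only the 4 blocks with intensity above φ contribute runoff: 0.9, 2, 1.8, 0.8 in/h.
Σ(I−φ)·Δt = d  ⇒  (0.9+2+1.8+0.8 − 4φ)·2 = 7.08
φ = (5.500 − 7.08/2) / 4 = 0.49 in/h.

φ ≈ 0.49 in/h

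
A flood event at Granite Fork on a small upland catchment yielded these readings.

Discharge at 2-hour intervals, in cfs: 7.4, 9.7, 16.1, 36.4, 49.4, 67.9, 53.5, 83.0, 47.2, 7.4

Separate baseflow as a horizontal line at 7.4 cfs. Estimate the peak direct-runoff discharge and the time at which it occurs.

Subtracting baseflow gives direct-runoff ordinates: 0.0, 2.3, 8.7, 29.0, 42.0, 60.5, 46.1, 75.6, 39.8, 0.0 cfs.
The maximum is 75.6 cfs, occurring at the reading for t = 14 h.

Q_p = 75.6 cfs at t = 14 h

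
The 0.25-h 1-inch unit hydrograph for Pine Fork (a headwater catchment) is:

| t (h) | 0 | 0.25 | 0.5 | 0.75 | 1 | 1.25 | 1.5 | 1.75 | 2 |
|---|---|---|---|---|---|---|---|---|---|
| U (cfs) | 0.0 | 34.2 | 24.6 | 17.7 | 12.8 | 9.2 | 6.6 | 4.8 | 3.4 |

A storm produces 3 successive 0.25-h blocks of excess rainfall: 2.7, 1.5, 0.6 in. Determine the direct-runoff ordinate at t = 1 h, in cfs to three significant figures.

Q ≈ 75.9 cfs

By discrete convolution, Q_j = Σ (P_i / 1 in) · U_{j−i}.
At t = 1 h (j=4): Q = (2.7/1)·12.8 + (1.5/1)·17.7 + (0.6/1)·24.6 = 75.9 cfs.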